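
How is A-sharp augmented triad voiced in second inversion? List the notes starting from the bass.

E-double-sharp A-sharp C-double-sharp

A-sharp augmented triad = A-sharp–C-double-sharp–E-double-sharp; second inversion → fifth (E-double-sharp) lowest.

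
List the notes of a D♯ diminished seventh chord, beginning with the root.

D-sharp, F-sharp, A, C

D♯ diminished seventh is a diminished seventh built on D-sharp.
root → D-sharp
3rd (minor 3rd) → F-sharp
5th (diminished 5th) → A
7th (diminished 7th) → C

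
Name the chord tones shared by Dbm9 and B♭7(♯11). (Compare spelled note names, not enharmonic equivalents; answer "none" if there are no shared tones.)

Dbm9 = D♭, F♭, A♭, C♭, E♭.
B♭7(♯11) = B♭, D, F, A♭, E.
Shared: A♭.

A♭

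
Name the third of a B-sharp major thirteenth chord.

D-double-sharp

B-sharp major thirteenth is built on B-sharp; its 3rd is a major 3rd above the root.
A third above B uses the letter D, and the major 3rd above B-sharp is D-double-sharp.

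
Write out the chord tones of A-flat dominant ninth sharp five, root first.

Ab  C  E  Gb  Bb

A-flat dominant ninth sharp five: dominant ninth sharp five on Ab.
root → Ab
3rd (major 3rd) → C
5th (augmented 5th) → E
7th (minor 7th) → Gb
9th (major 9th) → Bb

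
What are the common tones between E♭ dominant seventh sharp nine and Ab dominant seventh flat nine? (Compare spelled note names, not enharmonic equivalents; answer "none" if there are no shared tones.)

E♭ dominant seventh sharp nine: E-flat G B-flat D-flat F-sharp
Ab dominant seventh flat nine: A-flat C E-flat G-flat B-double-flat
Common to both → E-flat.

E-flat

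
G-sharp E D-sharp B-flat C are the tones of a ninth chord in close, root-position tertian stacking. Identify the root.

C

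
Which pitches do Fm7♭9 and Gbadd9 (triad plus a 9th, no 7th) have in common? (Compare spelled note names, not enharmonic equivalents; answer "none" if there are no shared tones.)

Fm7♭9 = F, Ab, C, Eb, Gb.
Gbadd9 = Gb, Bb, Db, Ab.
Shared: Ab, Gb.

Ab, Gb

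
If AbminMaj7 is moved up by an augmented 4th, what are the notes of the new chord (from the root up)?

D F A C#

An augmented 4th up from Ab is D, so the new chord is D minor-major seventh.
D — root
F — minor 3rd
A — perfect 5th
C# — major 7th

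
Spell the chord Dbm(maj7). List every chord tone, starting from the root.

Dbm(maj7) is a minor-major seventh built on D♭.
D♭ — root
F♭ — minor 3rd
A♭ — perfect 5th
C — major 7th

D♭, F♭, A♭, C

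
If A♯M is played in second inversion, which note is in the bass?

E#

A♯M = A#–C##–E#. Second inversion → fifth in the bass = E#.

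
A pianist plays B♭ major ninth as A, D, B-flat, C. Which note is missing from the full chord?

F

B♭ major ninth = B-flat, D, F, A, C. The voicing lacks the 5th (perfect 5th), F.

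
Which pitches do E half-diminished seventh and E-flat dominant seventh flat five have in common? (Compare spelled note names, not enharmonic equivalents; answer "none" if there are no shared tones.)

G

E half-diminished seventh: E G B-flat D
E-flat dominant seventh flat five: E-flat G B-double-flat D-flat
Common to both → G.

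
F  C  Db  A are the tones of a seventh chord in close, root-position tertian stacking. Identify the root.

Db

Stacking in thirds gives Db – F – A – C, so Db is the root — Db augmented major seventh.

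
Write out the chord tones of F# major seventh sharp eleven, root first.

F♯, A♯, C♯, E♯, B♯

F# major seventh sharp eleven is a major seventh sharp eleven built on F♯.
root → F♯
3rd (major 3rd) → A♯
5th (perfect 5th) → C♯
7th (major 7th) → E♯
11th (augmented 11th) → B♯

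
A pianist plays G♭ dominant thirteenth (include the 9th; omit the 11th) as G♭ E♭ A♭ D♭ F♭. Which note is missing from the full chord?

B♭

The full G♭ dominant thirteenth chord is G♭, B♭, D♭, F♭, A♭, E♭.
Comparing with the voicing, the major 3rd (3rd) — B♭ — is absent.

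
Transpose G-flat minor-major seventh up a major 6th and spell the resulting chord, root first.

Eb, Gb, Bb, D

A major 6th up from Gb is Eb, so the new chord is Eb minor-major seventh.
Eb — root
Gb — minor 3rd
Bb — perfect 5th
D — major 7th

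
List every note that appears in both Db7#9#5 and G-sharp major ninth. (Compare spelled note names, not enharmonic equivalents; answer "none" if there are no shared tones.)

none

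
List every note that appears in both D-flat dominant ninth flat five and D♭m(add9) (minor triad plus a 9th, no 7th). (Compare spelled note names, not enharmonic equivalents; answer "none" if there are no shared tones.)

Db, Eb

D-flat dominant ninth flat five: Db F Abb Cb Eb
D♭m(add9): Db Fb Ab Eb
Common to both → Db, Eb.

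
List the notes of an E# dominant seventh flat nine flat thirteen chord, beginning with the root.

E-sharp  G-double-sharp  B-sharp  D-sharp  F-sharp  C-sharp

E# dominant seventh flat nine flat thirteen: dominant seventh flat nine flat thirteen on E-sharp.
root → E-sharp
3rd (major 3rd) → G-double-sharp
5th (perfect 5th) → B-sharp
7th (minor 7th) → D-sharp
9th (minor 9th) → F-sharp
13th (minor 13th) → C-sharp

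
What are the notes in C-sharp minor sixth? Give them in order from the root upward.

C♯ E G♯ A♯

Root C♯, quality minor sixth:
Root: C♯
Minor 3rd (3rd): E
Perfect 5th (5th): G♯
Major 6th (6th): A♯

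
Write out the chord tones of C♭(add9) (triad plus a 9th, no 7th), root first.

C♭(add9): added-ninth on C♭.
- root: C♭
- major 3rd: E♭
- perfect 5th: G♭
- major 9th: D♭

C♭, E♭, G♭, D♭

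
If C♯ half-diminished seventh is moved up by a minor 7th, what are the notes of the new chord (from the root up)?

B D F A

Transposed root: C# → B (minor 7th up). So we spell B half-diminished seventh:
root → B
3rd (minor 3rd) → D
5th (diminished 5th) → F
7th (minor 7th) → A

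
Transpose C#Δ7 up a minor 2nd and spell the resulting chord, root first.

Transposed root: C# → D (minor 2nd up). So we spell D major seventh:
- root: D
- major 3rd: F#
- perfect 5th: A
- major 7th: C#

D – F# – A – C#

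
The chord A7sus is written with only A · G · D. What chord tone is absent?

E

A7sus = A, D, E, G. The voicing lacks the 5th (perfect 5th), E.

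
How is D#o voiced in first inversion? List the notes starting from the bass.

D#o = D#–F#–A; first inversion → third (F#) lowest.

F#, A, D#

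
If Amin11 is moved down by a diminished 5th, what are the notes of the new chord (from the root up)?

D♯ F♯ A♯ C♯ E♯ G♯

Transposed root: A → D♯ (diminished 5th down). So we spell D♯ minor eleventh:
- root: D♯
- minor 3rd: F♯
- perfect 5th: A♯
- minor 7th: C♯
- major 9th: E♯
- perfect 11th: G♯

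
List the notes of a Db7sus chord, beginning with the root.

Root Db, quality dominant seventh suspended fourth:
Root: Db
Perfect 4th (4th): Gb
Perfect 5th (5th): Ab
Minor 7th (7th): Cb

Db Gb Ab Cb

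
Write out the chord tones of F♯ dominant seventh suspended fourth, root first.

F♯ dominant seventh suspended fourth is a dominant seventh suspended fourth built on F-sharp.
- root: F-sharp
- perfect 4th: B
- perfect 5th: C-sharp
- minor 7th: E

F-sharp, B, C-sharp, E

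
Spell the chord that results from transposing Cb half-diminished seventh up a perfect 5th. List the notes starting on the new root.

Cb up a perfect 5th → Gb. New chord: Gb half-diminished seventh.
root → Gb
3rd (minor 3rd) → Bbb
5th (diminished 5th) → Dbb
7th (minor 7th) → Fb

Gb – Bbb – Dbb – Fb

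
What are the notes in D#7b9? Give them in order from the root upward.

D♯ F𝄪 A♯ C♯ E

D#7b9: dominant seventh flat nine on D♯.
Root: D♯
Major 3rd (3rd): F𝄪
Perfect 5th (5th): A♯
Minor 7th (7th): C♯
Minor 9th (9th): E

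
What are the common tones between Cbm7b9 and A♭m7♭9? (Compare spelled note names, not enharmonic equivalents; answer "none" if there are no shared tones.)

Cbm7b9 = Cb, Ebb, Gb, Bbb, Dbb.
A♭m7♭9 = Ab, Cb, Eb, Gb, Bbb.
Shared: Cb, Gb, Bbb.

Cb  Gb  Bbb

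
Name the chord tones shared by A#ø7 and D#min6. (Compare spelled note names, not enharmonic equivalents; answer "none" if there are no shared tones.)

A#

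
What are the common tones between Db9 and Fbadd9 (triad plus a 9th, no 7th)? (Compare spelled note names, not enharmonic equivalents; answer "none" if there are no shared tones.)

Db9: D♭ F A♭ C♭ E♭
Fbadd9: F♭ A♭ C♭ G♭
Common to both → A♭, C♭.

A♭, C♭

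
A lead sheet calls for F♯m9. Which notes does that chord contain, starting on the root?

F♯m9 is a minor ninth built on F♯.
- root: F♯
- minor 3rd: A
- perfect 5th: C♯
- minor 7th: E
- major 9th: G♯

F♯, A, C♯, E, G♯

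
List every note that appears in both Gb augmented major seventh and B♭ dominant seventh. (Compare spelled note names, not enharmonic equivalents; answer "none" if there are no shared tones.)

B-flat, D, F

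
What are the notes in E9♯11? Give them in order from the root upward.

E9♯11 is a dominant ninth sharp eleven built on E.
Root: E
Major 3rd (3rd): G#
Perfect 5th (5th): B
Minor 7th (7th): D
Major 9th (9th): F#
Augmented 11th (11th): A#

E, G#, B, D, F#, A#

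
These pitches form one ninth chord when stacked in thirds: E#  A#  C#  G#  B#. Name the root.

Arranged so that each adjacent pair is a third by letter name: A# – C# – E# – G# – B#.
The bottom of that stack, A#, is the root (this is A# minor ninth).

A#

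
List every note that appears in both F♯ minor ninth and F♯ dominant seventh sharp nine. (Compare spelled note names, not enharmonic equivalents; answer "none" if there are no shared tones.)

F-sharp, C-sharp, E

F♯ minor ninth = F-sharp, A, C-sharp, E, G-sharp.
F♯ dominant seventh sharp nine = F-sharp, A-sharp, C-sharp, E, G-double-sharp.
Shared: F-sharp, C-sharp, E.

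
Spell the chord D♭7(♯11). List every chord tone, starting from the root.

Db F Ab Cb G

Root Db, quality dominant seventh sharp eleven:
root → Db
3rd (major 3rd) → F
5th (perfect 5th) → Ab
7th (minor 7th) → Cb
11th (augmented 11th) → G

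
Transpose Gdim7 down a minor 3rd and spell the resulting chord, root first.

Transposed root: G → E (minor 3rd down). So we spell E diminished seventh:
Root: E
Minor 3rd (3rd): G
Diminished 5th (5th): B♭
Diminished 7th (7th): D♭

E – G – B♭ – D♭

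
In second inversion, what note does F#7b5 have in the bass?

F#7b5 in root position is F#–A#–C–E.
Second inversion places the fifth in the bass, which is C.

C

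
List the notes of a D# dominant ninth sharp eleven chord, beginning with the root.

D# dominant ninth sharp eleven: dominant ninth sharp eleven on D-sharp.
D-sharp — root
F-double-sharp — major 3rd
A-sharp — perfect 5th
C-sharp — minor 7th
E-sharp — major 9th
G-double-sharp — augmented 11th

D-sharp F-double-sharp A-sharp C-sharp E-sharp G-double-sharp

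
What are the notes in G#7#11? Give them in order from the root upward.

G♯, B♯, D♯, F♯, C𝄪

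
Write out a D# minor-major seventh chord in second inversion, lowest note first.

D# minor-major seventh = D#–F#–A#–C##; second inversion → fifth (A#) lowest.

A#, C##, D#, F#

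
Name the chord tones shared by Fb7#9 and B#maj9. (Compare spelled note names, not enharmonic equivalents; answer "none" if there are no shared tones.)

Fb7#9 = Fb, Ab, Cb, Ebb, G.
B#maj9 = B#, D##, F##, A##, C##.
Shared: none.

none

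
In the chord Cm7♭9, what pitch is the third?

Eb

Root of Cm7♭9 = C. The 3rd is a minor 3rd: C up a minor 3rd → Eb.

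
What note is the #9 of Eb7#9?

F#

Eb7#9 is built on Eb; its 9th is an augmented 9th above the root.
A second above E uses the letter F, and the augmented 9th above Eb is F#.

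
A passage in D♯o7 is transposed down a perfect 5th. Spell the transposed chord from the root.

D# down a perfect 5th → G#. New chord: G# diminished seventh.
Root: G#
Minor 3rd (3rd): B
Diminished 5th (5th): D
Diminished 7th (7th): F

G#  B  D  F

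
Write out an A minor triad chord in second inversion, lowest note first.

In root position, A minor triad is A–C–E.
Second inversion puts the fifth (E) in the bass.

E  A  C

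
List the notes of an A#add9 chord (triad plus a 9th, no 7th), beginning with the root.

A# – C## – E# – B#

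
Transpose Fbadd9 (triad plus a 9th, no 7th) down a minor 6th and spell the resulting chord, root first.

Ab C Eb Bb

A minor 6th down from Fb is Ab, so the new chord is Ab added-ninth.
- root: Ab
- major 3rd: C
- perfect 5th: Eb
- major 9th: Bb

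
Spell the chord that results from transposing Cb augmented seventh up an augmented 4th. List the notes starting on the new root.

F, A, C♯, E♭

An augmented 4th up from C♭ is F, so the new chord is F augmented seventh.
root → F
3rd (major 3rd) → A
5th (augmented 5th) → C♯
7th (minor 7th) → E♭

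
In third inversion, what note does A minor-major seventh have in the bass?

G#

A minor-major seventh = A–C–E–G#. Third inversion → seventh in the bass = G#.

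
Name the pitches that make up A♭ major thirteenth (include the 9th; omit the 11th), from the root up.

Root Ab, quality major thirteenth:
Ab — root
C — major 3rd
Eb — perfect 5th
G — major 7th
Bb — major 9th
F — major 13th

Ab  C  Eb  G  Bb  F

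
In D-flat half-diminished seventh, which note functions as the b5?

A𝄫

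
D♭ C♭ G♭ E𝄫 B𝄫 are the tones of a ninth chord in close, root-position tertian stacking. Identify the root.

Arranged so that each adjacent pair is a third by letter name: C♭ – E𝄫 – G♭ – B𝄫 – D♭.
The bottom of that stack, C♭, is the root (this is C♭ minor ninth).

C♭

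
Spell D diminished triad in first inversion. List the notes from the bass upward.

F – A-flat – D

D diminished triad = D–F–A-flat; first inversion → third (F) lowest.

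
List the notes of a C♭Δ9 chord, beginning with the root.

C♭ – E♭ – G♭ – B♭ – D♭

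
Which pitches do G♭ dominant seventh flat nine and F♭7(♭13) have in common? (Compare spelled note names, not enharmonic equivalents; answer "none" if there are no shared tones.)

G♭ dominant seventh flat nine: Gb Bb Db Fb Abb
F♭7(♭13): Fb Ab Cb Ebb Dbb
Common to both → Fb.

Fb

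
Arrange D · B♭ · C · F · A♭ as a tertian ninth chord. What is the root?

Stacking in thirds gives B♭ – D – F – A♭ – C, so B♭ is the root — B♭ dominant ninth.

B♭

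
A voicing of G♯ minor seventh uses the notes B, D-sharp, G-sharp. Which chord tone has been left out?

F-sharp

The full G♯ minor seventh chord is G-sharp, B, D-sharp, F-sharp.
Comparing with the voicing, the minor 7th (7th) — F-sharp — is absent.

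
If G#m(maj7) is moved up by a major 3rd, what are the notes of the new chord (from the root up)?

B#, D#, F##, A##

Transposed root: G# → B# (major 3rd up). So we spell B# minor-major seventh:
B# — root
D# — minor 3rd
F## — perfect 5th
A## — major 7th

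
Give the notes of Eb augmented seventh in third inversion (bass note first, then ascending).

Eb augmented seventh = Eb–G–B–Db; third inversion → seventh (Db) lowest.

Db, Eb, G, B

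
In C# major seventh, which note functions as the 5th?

C# major seventh is built on C#; its 5th is a perfect 5th above the root.
A fifth above C uses the letter G, and the perfect 5th above C# is G#.

G#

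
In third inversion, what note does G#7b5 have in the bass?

F#

G#7b5 = G#–B#–D–F#. Third inversion → seventh in the bass = F#.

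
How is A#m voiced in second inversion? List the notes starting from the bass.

E#, A#, C#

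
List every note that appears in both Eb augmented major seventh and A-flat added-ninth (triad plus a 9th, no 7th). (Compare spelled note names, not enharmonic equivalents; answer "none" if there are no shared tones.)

E-flat

Eb augmented major seventh = E-flat, G, B, D.
A-flat added-ninth = A-flat, C, E-flat, B-flat.
Shared: E-flat.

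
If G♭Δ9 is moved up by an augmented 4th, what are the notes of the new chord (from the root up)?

C, E, G, B, D

Gb up an augmented 4th → C. New chord: C major ninth.
- root: C
- major 3rd: E
- perfect 5th: G
- major 7th: B
- major 9th: D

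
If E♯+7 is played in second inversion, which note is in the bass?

E♯+7 in root position is E#–G##–B##–D#.
Second inversion places the fifth in the bass, which is B##.

B##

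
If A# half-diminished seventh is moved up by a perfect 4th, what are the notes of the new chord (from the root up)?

D-sharp F-sharp A C-sharp

A perfect 4th up from A-sharp is D-sharp, so the new chord is D-sharp half-diminished seventh.
Root: D-sharp
Minor 3rd (3rd): F-sharp
Diminished 5th (5th): A
Minor 7th (7th): C-sharp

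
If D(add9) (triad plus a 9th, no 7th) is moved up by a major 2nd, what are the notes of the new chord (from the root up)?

E  G#  B  F#

D up a major 2nd → E. New chord: E added-ninth.
Root: E
Major 3rd (3rd): G#
Perfect 5th (5th): B
Major 9th (9th): F#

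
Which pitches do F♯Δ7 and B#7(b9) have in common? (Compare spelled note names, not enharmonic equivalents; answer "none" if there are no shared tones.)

F♯Δ7: F# A# C# E#
B#7(b9): B# D## F## A# C#
Common to both → A#, C#.

A#  C#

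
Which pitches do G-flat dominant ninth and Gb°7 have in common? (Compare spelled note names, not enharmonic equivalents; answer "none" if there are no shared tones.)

Gb

G-flat dominant ninth = Gb, Bb, Db, Fb, Ab.
Gb°7 = Gb, Bbb, Dbb, Fbb.
Shared: Gb.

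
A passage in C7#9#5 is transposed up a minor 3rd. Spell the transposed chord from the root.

E♭, G, B, D♭, F♯

A minor 3rd up from C is E♭, so the new chord is E♭ dominant seventh sharp nine sharp five.
root → E♭
3rd (major 3rd) → G
5th (augmented 5th) → B
7th (minor 7th) → D♭
9th (augmented 9th) → F♯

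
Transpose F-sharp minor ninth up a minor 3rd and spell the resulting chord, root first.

A C E G B

A minor 3rd up from F-sharp is A, so the new chord is A minor ninth.
Root: A
Minor 3rd (3rd): C
Perfect 5th (5th): E
Minor 7th (7th): G
Major 9th (9th): B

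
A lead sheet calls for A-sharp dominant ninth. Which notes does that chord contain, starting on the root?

A-sharp, C-double-sharp, E-sharp, G-sharp, B-sharp

Root A-sharp, quality dominant ninth:
- root: A-sharp
- major 3rd: C-double-sharp
- perfect 5th: E-sharp
- minor 7th: G-sharp
- major 9th: B-sharp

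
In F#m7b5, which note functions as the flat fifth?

C

Root of F#m7b5 = F#. The 5th is a diminished 5th: F# up a diminished 5th → C.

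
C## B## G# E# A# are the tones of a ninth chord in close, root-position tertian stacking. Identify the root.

Arranged so that each adjacent pair is a third by letter name: A# – C## – E# – G# – B##.
The bottom of that stack, A#, is the root (this is A# dominant seventh sharp nine).

A#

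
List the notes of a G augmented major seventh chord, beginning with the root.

G augmented major seventh is an augmented major seventh built on G.
G — root
B — major 3rd
D-sharp — augmented 5th
F-sharp — major 7th

G  B  D-sharp  F-sharp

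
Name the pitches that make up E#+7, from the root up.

E#+7 is an augmented seventh built on E#.
E# — root
G## — major 3rd
B## — augmented 5th
D# — minor 7th

E# – G## – B## – D#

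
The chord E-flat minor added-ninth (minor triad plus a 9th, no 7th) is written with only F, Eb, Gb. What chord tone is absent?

E-flat minor added-ninth = Eb, Gb, Bb, F. The voicing lacks the 5th (perfect 5th), Bb.

Bb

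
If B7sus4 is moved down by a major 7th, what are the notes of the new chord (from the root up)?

C – F – G – B♭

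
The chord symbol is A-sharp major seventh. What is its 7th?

G##

A-sharp major seventh is built on A#; its 7th is a major 7th above the root.
A seventh above A uses the letter G, and the major 7th above A# is G##.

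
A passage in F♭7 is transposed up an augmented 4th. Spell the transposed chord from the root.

An augmented 4th up from Fb is Bb, so the new chord is Bb dominant seventh.
Root: Bb
Major 3rd (3rd): D
Perfect 5th (5th): F
Minor 7th (7th): Ab

Bb, D, F, Ab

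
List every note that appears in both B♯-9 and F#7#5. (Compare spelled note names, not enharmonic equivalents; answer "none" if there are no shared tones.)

A#  C##

B♯-9 = B#, D#, F##, A#, C##.
F#7#5 = F#, A#, C##, E.
Shared: A#, C##.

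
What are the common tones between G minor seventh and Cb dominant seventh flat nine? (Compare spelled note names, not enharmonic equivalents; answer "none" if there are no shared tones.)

none

G minor seventh = G, B-flat, D, F.
Cb dominant seventh flat nine = C-flat, E-flat, G-flat, B-double-flat, D-double-flat.
Shared: none.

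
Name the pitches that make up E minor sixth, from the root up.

Root E, quality minor sixth:
root → E
3rd (minor 3rd) → G
5th (perfect 5th) → B
6th (major 6th) → C-sharp

E, G, B, C-sharp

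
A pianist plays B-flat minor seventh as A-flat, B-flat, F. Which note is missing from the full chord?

The full B-flat minor seventh chord is B-flat, D-flat, F, A-flat.
Comparing with the voicing, the minor 3rd (3rd) — D-flat — is absent.

D-flat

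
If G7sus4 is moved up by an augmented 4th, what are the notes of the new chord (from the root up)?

C#  F#  G#  B

An augmented 4th up from G is C#, so the new chord is C# dominant seventh suspended fourth.
C# — root
F# — perfect 4th
G# — perfect 5th
B — minor 7th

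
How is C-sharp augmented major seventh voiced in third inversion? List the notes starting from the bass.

B-sharp, C-sharp, E-sharp, G-double-sharp

In root position, C-sharp augmented major seventh is C-sharp–E-sharp–G-double-sharp–B-sharp.
Third inversion puts the seventh (B-sharp) in the bass.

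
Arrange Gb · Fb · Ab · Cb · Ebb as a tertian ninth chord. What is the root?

Fb

Stacking in thirds gives Fb – Ab – Cb – Ebb – Gb, so Fb is the root — Fb dominant ninth.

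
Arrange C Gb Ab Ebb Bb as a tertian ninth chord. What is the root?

Arranged so that each adjacent pair is a third by letter name: Ab – C – Ebb – Gb – Bb.
The bottom of that stack, Ab, is the root (this is Ab dominant ninth flat five).

Ab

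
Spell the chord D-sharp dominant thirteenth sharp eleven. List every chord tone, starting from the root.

Root D-sharp, quality dominant thirteenth sharp eleven:
Root: D-sharp
Major 3rd (3rd): F-double-sharp
Perfect 5th (5th): A-sharp
Minor 7th (7th): C-sharp
Major 9th (9th): E-sharp
Augmented 11th (11th): G-double-sharp
Major 13th (13th): B-sharp

D-sharp F-double-sharp A-sharp C-sharp E-sharp G-double-sharp B-sharp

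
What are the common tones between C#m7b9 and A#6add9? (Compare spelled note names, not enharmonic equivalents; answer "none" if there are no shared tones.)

C#m7b9 = C♯, E, G♯, B, D.
A#6add9 = A♯, C𝄪, E♯, F𝄪, B♯.
Shared: none.

none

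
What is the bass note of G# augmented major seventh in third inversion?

F-double-sharp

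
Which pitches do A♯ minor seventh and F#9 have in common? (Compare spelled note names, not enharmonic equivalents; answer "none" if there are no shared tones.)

A#, C#, G#

A♯ minor seventh = A#, C#, E#, G#.
F#9 = F#, A#, C#, E, G#.
Shared: A#, C#, G#.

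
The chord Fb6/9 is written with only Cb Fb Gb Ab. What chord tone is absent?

The full Fb6/9 chord is Fb, Ab, Cb, Db, Gb.
Comparing with the voicing, the major 6th (6th) — Db — is absent.

Db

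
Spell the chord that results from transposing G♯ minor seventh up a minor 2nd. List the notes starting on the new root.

G# up a minor 2nd → A. New chord: A minor seventh.
Root: A
Minor 3rd (3rd): C
Perfect 5th (5th): E
Minor 7th (7th): G

A, C, E, G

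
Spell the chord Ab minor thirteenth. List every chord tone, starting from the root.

Ab minor thirteenth: minor thirteenth on A-flat.
- root: A-flat
- minor 3rd: C-flat
- perfect 5th: E-flat
- minor 7th: G-flat
- major 9th: B-flat
- perfect 11th: D-flat
- major 13th: F

A-flat  C-flat  E-flat  G-flat  B-flat  D-flat  F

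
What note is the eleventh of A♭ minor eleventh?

D-flat

A♭ minor eleventh is built on A-flat; its 11th is a perfect 11th above the root.
A fourth above A uses the letter D, and the perfect 11th above A-flat is D-flat.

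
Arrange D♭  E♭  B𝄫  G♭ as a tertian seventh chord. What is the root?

E♭

Arranged so that each adjacent pair is a third by letter name: E♭ – G♭ – B𝄫 – D♭.
The bottom of that stack, E♭, is the root (this is E♭ half-diminished seventh).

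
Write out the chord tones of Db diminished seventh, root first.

Db diminished seventh: diminished seventh on D-flat.
Root: D-flat
Minor 3rd (3rd): F-flat
Diminished 5th (5th): A-double-flat
Diminished 7th (7th): C-double-flat

D-flat, F-flat, A-double-flat, C-double-flat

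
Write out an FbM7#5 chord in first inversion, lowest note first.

Ab C Eb Fb

In root position, FbM7#5 is Fb–Ab–C–Eb.
First inversion puts the third (Ab) in the bass.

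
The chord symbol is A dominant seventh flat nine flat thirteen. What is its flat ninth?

Bb

A dominant seventh flat nine flat thirteen is built on A; its 9th is a minor 9th above the root.
A second above A uses the letter B, and the minor 9th above A is Bb.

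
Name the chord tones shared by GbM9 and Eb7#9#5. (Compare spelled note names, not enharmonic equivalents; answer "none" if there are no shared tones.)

GbM9: Gb Bb Db F Ab
Eb7#9#5: Eb G B Db F#
Common to both → Db.

Db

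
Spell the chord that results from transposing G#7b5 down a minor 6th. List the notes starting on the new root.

G# down a minor 6th → B#. New chord: B# dominant seventh flat five.
root → B#
3rd (major 3rd) → D##
5th (diminished 5th) → F#
7th (minor 7th) → A#

B# – D## – F# – A#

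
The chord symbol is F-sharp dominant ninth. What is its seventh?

E

Root of F-sharp dominant ninth = F-sharp. The 7th is a minor 7th: F-sharp up a minor 7th → E.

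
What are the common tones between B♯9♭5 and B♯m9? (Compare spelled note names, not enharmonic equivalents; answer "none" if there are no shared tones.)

B#, A#, C##

B♯9♭5 = B#, D##, F#, A#, C##.
B♯m9 = B#, D#, F##, A#, C##.
Shared: B#, A#, C##.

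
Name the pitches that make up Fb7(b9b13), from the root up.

Fb, Ab, Cb, Ebb, Gbb, Dbb

Fb7(b9b13) is a dominant seventh flat nine flat thirteen built on Fb.
root → Fb
3rd (major 3rd) → Ab
5th (perfect 5th) → Cb
7th (minor 7th) → Ebb
9th (minor 9th) → Gbb
13th (minor 13th) → Dbb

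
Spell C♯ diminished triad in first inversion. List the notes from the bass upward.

C♯ diminished triad = C#–E–G; first inversion → third (E) lowest.

E, G, C#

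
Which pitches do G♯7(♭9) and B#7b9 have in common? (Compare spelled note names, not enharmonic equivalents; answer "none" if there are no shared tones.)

B♯

G♯7(♭9) = G♯, B♯, D♯, F♯, A.
B#7b9 = B♯, D𝄪, F𝄪, A♯, C♯.
Shared: B♯.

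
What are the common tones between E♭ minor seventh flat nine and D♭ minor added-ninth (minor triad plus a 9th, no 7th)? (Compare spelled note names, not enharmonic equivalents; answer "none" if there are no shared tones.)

E-flat, D-flat, F-flat

E♭ minor seventh flat nine: E-flat G-flat B-flat D-flat F-flat
D♭ minor added-ninth: D-flat F-flat A-flat E-flat
Common to both → E-flat, D-flat, F-flat.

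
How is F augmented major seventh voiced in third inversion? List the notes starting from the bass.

E – F – A – C♯

F augmented major seventh = F–A–C♯–E; third inversion → seventh (E) lowest.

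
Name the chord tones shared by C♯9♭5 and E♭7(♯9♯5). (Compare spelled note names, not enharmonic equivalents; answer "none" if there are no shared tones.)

G  B

C♯9♭5 = C#, E#, G, B, D#.
E♭7(♯9♯5) = Eb, G, B, Db, F#.
Shared: G, B.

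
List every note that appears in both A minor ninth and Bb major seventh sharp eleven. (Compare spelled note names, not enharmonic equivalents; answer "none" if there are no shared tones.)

A minor ninth: A C E G B
Bb major seventh sharp eleven: B-flat D F A E
Common to both → A, E.

A, E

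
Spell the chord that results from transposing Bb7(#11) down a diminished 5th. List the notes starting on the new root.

Transposed root: Bb → E (diminished 5th down). So we spell E dominant seventh sharp eleven:
- root: E
- major 3rd: G#
- perfect 5th: B
- minor 7th: D
- augmented 11th: A#

E – G# – B – D – A#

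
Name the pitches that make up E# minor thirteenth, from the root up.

E-sharp, G-sharp, B-sharp, D-sharp, F-double-sharp, A-sharp, C-double-sharp

Root E-sharp, quality minor thirteenth:
Root: E-sharp
Minor 3rd (3rd): G-sharp
Perfect 5th (5th): B-sharp
Minor 7th (7th): D-sharp
Major 9th (9th): F-double-sharp
Perfect 11th (11th): A-sharp
Major 13th (13th): C-double-sharp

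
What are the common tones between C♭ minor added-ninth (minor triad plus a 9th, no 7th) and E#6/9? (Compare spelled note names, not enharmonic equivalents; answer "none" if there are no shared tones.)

none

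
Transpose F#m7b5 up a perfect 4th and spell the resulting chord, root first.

F♯ up a perfect 4th → B. New chord: B half-diminished seventh.
root → B
3rd (minor 3rd) → D
5th (diminished 5th) → F
7th (minor 7th) → A

B – D – F – A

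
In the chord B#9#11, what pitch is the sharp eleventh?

E𝄪

B#9#11 is built on B♯; its 11th is an augmented 11th above the root.
A fourth above B uses the letter E, and the augmented 11th above B♯ is E𝄪.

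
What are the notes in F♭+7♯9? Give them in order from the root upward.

Fb – Ab – C – Ebb – G

F♭+7♯9: dominant seventh sharp nine sharp five on Fb.
Root: Fb
Major 3rd (3rd): Ab
Augmented 5th (5th): C
Minor 7th (7th): Ebb
Augmented 9th (9th): G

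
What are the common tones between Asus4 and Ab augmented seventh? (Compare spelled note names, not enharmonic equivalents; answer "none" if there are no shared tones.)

Asus4 = A, D, E.
Ab augmented seventh = Ab, C, E, Gb.
Shared: E.

E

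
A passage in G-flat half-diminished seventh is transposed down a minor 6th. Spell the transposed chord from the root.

Gb down a minor 6th → Bb. New chord: Bb half-diminished seventh.
Root: Bb
Minor 3rd (3rd): Db
Diminished 5th (5th): Fb
Minor 7th (7th): Ab

Bb, Db, Fb, Ab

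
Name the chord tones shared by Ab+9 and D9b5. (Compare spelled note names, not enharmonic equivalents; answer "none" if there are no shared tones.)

A♭  C  E

Ab+9 = A♭, C, E, G♭, B♭.
D9b5 = D, F♯, A♭, C, E.
Shared: A♭, C, E.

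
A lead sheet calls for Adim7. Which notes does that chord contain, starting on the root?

A  C  Eb  Gb

Root A, quality diminished seventh:
- root: A
- minor 3rd: C
- diminished 5th: Eb
- diminished 7th: Gb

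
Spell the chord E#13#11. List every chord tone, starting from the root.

E♯  G𝄪  B♯  D♯  F𝄪  A𝄪  C𝄪

E#13#11: dominant thirteenth sharp eleven on E♯.
Root: E♯
Major 3rd (3rd): G𝄪
Perfect 5th (5th): B♯
Minor 7th (7th): D♯
Major 9th (9th): F𝄪
Augmented 11th (11th): A𝄪
Major 13th (13th): C𝄪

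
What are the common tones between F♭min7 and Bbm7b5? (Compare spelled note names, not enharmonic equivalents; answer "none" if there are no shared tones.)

F♭

F♭min7 = F♭, A𝄫, C♭, E𝄫.
Bbm7b5 = B♭, D♭, F♭, A♭.
Shared: F♭.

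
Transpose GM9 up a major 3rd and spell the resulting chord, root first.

B D# F# A# C#

G up a major 3rd → B. New chord: B major ninth.
Root: B
Major 3rd (3rd): D#
Perfect 5th (5th): F#
Major 7th (7th): A#
Major 9th (9th): C#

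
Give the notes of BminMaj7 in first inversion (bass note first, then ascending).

In root position, BminMaj7 is B–D–F♯–A♯.
First inversion puts the third (D) in the bass.

D, F♯, A♯, B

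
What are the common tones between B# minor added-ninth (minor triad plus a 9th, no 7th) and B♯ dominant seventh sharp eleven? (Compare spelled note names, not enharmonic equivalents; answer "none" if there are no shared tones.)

B#, F##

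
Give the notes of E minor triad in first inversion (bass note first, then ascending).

G B E

E minor triad = E–G–B; first inversion → third (G) lowest.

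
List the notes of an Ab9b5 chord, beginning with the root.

A♭ – C – E𝄫 – G♭ – B♭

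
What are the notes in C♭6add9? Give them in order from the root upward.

C♭6add9 is a six-nine built on Cb.
- root: Cb
- major 3rd: Eb
- perfect 5th: Gb
- major 6th: Ab
- major 9th: Db

Cb  Eb  Gb  Ab  Db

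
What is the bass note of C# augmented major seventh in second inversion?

C# augmented major seventh = C-sharp–E-sharp–G-double-sharp–B-sharp. Second inversion → fifth in the bass = G-double-sharp.

G-double-sharp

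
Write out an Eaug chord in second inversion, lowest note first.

B♯ – E – G♯

In root position, Eaug is E–G♯–B♯.
Second inversion puts the fifth (B♯) in the bass.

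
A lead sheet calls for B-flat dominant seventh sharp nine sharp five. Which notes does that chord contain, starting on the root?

B-flat dominant seventh sharp nine sharp five: dominant seventh sharp nine sharp five on B-flat.
root → B-flat
3rd (major 3rd) → D
5th (augmented 5th) → F-sharp
7th (minor 7th) → A-flat
9th (augmented 9th) → C-sharp

B-flat, D, F-sharp, A-flat, C-sharp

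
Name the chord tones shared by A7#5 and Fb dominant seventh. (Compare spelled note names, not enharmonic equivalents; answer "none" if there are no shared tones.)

A7#5 = A, C#, E#, G.
Fb dominant seventh = Fb, Ab, Cb, Ebb.
Shared: none.

none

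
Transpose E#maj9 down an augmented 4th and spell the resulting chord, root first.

B D# F# A# C#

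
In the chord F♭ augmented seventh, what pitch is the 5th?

Root of F♭ augmented seventh = Fb. The 5th is an augmented 5th: Fb up an augmented 5th → C.

C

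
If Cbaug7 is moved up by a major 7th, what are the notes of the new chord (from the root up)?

Transposed root: Cb → Bb (major 7th up). So we spell Bb augmented seventh:
- root: Bb
- major 3rd: D
- augmented 5th: F#
- minor 7th: Ab

Bb, D, F#, Ab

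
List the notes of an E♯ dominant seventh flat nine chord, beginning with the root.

E♯ dominant seventh flat nine: dominant seventh flat nine on E-sharp.
Root: E-sharp
Major 3rd (3rd): G-double-sharp
Perfect 5th (5th): B-sharp
Minor 7th (7th): D-sharp
Minor 9th (9th): F-sharp

E-sharp, G-double-sharp, B-sharp, D-sharp, F-sharp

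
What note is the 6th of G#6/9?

E#

Root of G#6/9 = G#. The 6th is a major 6th: G# up a major 6th → E#.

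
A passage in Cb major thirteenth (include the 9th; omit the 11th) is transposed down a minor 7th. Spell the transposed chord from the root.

C-flat down a minor 7th → D-flat. New chord: D-flat major thirteenth.
D-flat — root
F — major 3rd
A-flat — perfect 5th
C — major 7th
E-flat — major 9th
B-flat — major 13th

D-flat  F  A-flat  C  E-flat  B-flat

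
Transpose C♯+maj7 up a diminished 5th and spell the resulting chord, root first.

G, B, D#, F#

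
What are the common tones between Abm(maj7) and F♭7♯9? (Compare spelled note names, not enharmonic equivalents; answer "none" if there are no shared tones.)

Ab Cb G

Abm(maj7) = Ab, Cb, Eb, G.
F♭7♯9 = Fb, Ab, Cb, Ebb, G.
Shared: Ab, Cb, G.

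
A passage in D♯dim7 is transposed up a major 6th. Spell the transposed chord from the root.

B# – D# – F# – A

A major 6th up from D# is B#, so the new chord is B# diminished seventh.
Root: B#
Minor 3rd (3rd): D#
Diminished 5th (5th): F#
Diminished 7th (7th): A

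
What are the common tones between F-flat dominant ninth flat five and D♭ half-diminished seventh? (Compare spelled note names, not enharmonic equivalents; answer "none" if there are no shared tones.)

F-flat

F-flat dominant ninth flat five = F-flat, A-flat, C-double-flat, E-double-flat, G-flat.
D♭ half-diminished seventh = D-flat, F-flat, A-double-flat, C-flat.
Shared: F-flat.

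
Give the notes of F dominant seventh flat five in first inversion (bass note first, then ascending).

In root position, F dominant seventh flat five is F–A–Cb–Eb.
First inversion puts the third (A) in the bass.

A  Cb  Eb  F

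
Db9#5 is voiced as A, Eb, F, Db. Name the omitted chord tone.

Db9#5 = Db, F, A, Cb, Eb. The voicing lacks the 7th (minor 7th), Cb.

Cb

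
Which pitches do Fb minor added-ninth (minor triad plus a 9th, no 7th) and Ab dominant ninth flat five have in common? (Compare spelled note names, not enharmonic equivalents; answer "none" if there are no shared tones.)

Fb minor added-ninth = F-flat, A-double-flat, C-flat, G-flat.
Ab dominant ninth flat five = A-flat, C, E-double-flat, G-flat, B-flat.
Shared: G-flat.

G-flat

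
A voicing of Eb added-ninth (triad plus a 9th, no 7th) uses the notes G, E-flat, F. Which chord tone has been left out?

B-flat

Eb added-ninth = E-flat, G, B-flat, F. The voicing lacks the 5th (perfect 5th), B-flat.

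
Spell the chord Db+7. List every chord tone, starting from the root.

Db, F, A, Cb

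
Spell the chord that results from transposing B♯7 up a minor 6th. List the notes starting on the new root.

A minor 6th up from B# is G#, so the new chord is G# dominant seventh.
root → G#
3rd (major 3rd) → B#
5th (perfect 5th) → D#
7th (minor 7th) → F#

G#, B#, D#, F#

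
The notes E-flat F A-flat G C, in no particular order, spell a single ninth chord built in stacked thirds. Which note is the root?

F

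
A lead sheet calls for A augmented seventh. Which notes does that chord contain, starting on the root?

A, C#, E#, G

A augmented seventh: augmented seventh on A.
root → A
3rd (major 3rd) → C#
5th (augmented 5th) → E#
7th (minor 7th) → G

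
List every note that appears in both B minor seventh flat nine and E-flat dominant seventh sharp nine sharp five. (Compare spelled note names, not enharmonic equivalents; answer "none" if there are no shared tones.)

B minor seventh flat nine = B, D, F#, A, C.
E-flat dominant seventh sharp nine sharp five = Eb, G, B, Db, F#.
Shared: B, F#.

B  F#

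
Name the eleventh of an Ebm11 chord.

Ebm11 is built on E♭; its 11th is a perfect 11th above the root.
A fourth above E uses the letter A, and the perfect 11th above E♭ is A♭.

A♭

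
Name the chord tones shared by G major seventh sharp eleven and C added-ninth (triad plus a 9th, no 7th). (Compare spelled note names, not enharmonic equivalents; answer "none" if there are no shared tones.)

G, D

G major seventh sharp eleven: G B D F-sharp C-sharp
C added-ninth: C E G D
Common to both → G, D.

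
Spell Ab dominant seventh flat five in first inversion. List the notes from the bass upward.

C – E-double-flat – G-flat – A-flat

Ab dominant seventh flat five = A-flat–C–E-double-flat–G-flat; first inversion → third (C) lowest.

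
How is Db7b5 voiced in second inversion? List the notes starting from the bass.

Abb  Cb  Db  F

In root position, Db7b5 is Db–F–Abb–Cb.
Second inversion puts the fifth (Abb) in the bass.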